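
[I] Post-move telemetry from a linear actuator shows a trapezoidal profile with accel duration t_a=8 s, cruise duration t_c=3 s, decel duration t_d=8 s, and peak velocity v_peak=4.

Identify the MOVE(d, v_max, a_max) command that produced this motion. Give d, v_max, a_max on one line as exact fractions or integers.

a_max = 4/8 = 1/2
d_a = ½·4·8 = 16; d_c = 4·3 = 12
d = 2·16 + 12 = 44
t_c = 3 > 0 so v_max = 4

d=44 v_max=4 a_max=1/2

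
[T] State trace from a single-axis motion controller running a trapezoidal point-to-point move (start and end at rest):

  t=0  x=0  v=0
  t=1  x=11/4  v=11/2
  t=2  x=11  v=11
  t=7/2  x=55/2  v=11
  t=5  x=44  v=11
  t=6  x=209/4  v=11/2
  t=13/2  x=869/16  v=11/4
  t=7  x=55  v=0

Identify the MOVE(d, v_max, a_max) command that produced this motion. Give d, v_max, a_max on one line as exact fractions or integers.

final state: t=7, x=55, v=0 → d = 55
a_max = (11/2−0)/(1−0) = 11/2
max v = 11 over t∈[2,5] → v_max = 11
check: 11·(2+3) = 55 ✓

d=55 v_max=11 a_max=11/2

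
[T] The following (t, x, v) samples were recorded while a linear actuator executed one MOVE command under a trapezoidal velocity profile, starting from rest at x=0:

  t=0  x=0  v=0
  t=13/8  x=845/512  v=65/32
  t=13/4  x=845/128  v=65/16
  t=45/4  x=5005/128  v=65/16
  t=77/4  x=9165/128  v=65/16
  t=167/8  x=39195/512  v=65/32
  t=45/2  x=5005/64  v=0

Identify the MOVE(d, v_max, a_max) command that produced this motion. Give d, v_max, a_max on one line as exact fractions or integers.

d=5005/64 v_max=65/16 a_max=5/4

final state: t=45/2, x=5005/64, v=0 → d = 5005/64
a_max = (65/32−0)/(13/8−0) = 5/4
max v = 65/16 over t∈[13/4,77/4] → v_max = 65/16
check: 65/16·(13/4+16) = 5005/64 ✓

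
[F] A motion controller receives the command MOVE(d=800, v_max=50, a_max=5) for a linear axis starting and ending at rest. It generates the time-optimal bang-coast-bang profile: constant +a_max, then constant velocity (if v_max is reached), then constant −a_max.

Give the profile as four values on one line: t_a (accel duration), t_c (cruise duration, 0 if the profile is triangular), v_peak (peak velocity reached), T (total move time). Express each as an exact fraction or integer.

t_a=10 t_c=6 v_peak=50 T=26

(v_max)²/a_max = 50²/5 = 500
800 ≥ 500 → trapezoidal
t_a = 50/5 = 10; v_peak = 50
d_cruise = 800 − 500 = 300; t_c = 300/50 = 6
T = 2·10 + 6 = 26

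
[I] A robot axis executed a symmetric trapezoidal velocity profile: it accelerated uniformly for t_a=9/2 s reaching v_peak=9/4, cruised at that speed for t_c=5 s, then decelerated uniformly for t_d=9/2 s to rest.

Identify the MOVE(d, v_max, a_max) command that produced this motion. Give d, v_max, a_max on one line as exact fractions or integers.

a_max = (9/4)/(9/2) = 1/2
d_a = ½·9/4·9/2 = 81/16; d_c = 9/4·5 = 45/4
d = 2·81/16 + 45/4 = 171/8
t_c = 5 > 0 so v_max = 9/4

d=171/8 v_max=9/4 a_max=1/2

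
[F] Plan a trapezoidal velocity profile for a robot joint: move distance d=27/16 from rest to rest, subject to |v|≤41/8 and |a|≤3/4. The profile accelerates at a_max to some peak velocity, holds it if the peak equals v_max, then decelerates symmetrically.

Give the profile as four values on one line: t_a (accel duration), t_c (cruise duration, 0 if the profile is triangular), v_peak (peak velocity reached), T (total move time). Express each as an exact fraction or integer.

v_max²/a_max = (41/8)²/(3/4) = 1681/48
27/16 < 1681/48 → triangular
v_peak = √(27/16·3/4) = √(81/64) = 9/8
t_a = (9/8)/(3/4) = 3/2; t_c = 0
T = 2·3/2 = 3

t_a=3/2 t_c=0 v_peak=9/8 T=3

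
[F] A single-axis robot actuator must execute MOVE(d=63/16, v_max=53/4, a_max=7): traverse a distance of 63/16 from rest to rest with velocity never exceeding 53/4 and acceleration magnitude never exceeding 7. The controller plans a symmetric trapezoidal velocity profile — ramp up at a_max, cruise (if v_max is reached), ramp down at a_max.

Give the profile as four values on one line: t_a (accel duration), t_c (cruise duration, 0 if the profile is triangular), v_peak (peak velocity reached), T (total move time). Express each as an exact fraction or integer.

v_max²/a_max = (53/4)²/7 = 2809/112
63/16 < 2809/112 ⇒ no cruise
v_peak = √(63/16·7) = √(441/16) = 21/4
t_a = (21/4)/7 = 3/4; t_c = 0
T = 2·3/4 = 3/2

t_a=3/4 t_c=0 v_peak=21/4 T=3/2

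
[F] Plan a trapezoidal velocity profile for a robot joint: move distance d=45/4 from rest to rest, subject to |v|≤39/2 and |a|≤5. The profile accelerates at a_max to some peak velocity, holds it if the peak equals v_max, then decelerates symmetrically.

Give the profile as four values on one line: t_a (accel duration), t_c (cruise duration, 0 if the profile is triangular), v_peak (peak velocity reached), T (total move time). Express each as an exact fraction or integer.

t_a=3/2 t_c=0 v_peak=15/2 T=3

(v_max)²/a_max = (39/2)²/5 = 1521/20
45/4 < 1521/20 so t_c = 0
v_peak = √(45/4·5) = √(225/4) = 15/2
t_a = (15/2)/5 = 3/2; t_c = 0
T = 2·3/2 = 3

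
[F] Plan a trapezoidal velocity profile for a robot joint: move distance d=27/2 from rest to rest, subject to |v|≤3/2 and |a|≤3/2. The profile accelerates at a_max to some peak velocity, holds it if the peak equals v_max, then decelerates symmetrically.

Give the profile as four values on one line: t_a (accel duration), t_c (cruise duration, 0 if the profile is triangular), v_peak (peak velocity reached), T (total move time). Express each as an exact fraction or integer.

t_a=1 t_c=8 v_peak=3/2 T=10

(v_max)²/a_max = (3/2)²/(3/2) = 3/2
27/2 ≥ 3/2 so v_max reached
t_a = (3/2)/(3/2) = 1; v_peak = 3/2
d_cruise = 27/2 − 3/2 = 12; t_c = 12/(3/2) = 8
T = 2·1 + 8 = 10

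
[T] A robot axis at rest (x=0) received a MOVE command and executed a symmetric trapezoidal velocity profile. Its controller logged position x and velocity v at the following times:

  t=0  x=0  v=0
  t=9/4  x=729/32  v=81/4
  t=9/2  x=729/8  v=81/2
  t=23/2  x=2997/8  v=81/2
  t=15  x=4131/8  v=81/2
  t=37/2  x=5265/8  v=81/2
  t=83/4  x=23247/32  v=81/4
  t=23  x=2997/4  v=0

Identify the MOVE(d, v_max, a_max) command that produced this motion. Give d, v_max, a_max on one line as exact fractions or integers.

d=2997/4 v_max=81/2 a_max=9

final state: t=23, x=2997/4, v=0 → d = 2997/4
a_max = (81/4−0)/(9/4−0) = 9
max v = 81/2 over t∈[9/2,37/2] → v_max = 81/2
check: 81/2·(9/2+14) = 2997/4 ✓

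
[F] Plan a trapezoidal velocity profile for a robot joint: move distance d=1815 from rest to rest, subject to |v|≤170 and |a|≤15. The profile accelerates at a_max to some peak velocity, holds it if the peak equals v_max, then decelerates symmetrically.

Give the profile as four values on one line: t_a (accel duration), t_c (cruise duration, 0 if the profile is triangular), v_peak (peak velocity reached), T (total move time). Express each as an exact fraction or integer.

(v_max)²/a_max = 170²/15 = 5780/3
1815 < 5780/3 so t_c = 0
v_peak = √(1815·15) = √27225 = 165
t_a = 165/15 = 11; t_c = 0
T = 2·11 = 22

t_a=11 t_c=0 v_peak=165 T=22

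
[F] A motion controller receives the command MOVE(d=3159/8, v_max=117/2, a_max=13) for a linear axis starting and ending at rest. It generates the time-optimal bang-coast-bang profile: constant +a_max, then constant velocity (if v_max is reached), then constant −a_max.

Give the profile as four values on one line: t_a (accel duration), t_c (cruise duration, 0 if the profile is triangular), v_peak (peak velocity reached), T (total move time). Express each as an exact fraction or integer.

v_max²/a_max = (117/2)²/13 = 1053/4
3159/8 ≥ 1053/4 → trapezoidal
t_a = (117/2)/13 = 9/2; v_peak = 117/2
d_cruise = 3159/8 − 1053/4 = 1053/8; t_c = (1053/8)/(117/2) = 9/4
T = 2·9/2 + 9/4 = 45/4

t_a=9/2 t_c=9/4 v_peak=117/2 T=45/4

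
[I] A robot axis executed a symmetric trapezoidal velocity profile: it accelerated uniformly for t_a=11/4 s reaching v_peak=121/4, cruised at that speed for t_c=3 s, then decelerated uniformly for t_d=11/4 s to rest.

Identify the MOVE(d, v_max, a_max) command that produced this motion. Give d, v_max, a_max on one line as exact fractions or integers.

a_max = (121/4)/(11/4) = 11
d_a = ½·121/4·11/4 = 1331/32; d_c = 121/4·3 = 363/4
d = 2·1331/32 + 363/4 = 2783/16
t_c = 3 > 0 so v_max = 121/4

d=2783/16 v_max=121/4 a_max=11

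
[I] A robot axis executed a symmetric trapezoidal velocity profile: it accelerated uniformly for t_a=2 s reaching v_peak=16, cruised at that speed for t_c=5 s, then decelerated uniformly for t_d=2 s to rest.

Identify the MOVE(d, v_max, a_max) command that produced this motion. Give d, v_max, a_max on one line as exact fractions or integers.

a_max = 16/2 = 8
d_a = ½·16·2 = 16; d_c = 16·5 = 80
d = 2·16 + 80 = 112
t_c = 5 > 0 so v_max = 16

d=112 v_max=16 a_max=8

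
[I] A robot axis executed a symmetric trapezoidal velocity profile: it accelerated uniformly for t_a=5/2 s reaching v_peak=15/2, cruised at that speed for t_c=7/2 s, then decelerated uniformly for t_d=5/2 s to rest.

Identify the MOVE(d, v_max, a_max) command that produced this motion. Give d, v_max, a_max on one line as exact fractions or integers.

d=45 v_max=15/2 a_max=3

a_max = (15/2)/(5/2) = 3
d_a = ½·15/2·5/2 = 75/8; d_c = 15/2·7/2 = 105/4
d = 2·75/8 + 105/4 = 45
t_c = 7/2 > 0 → v_max = v_peak = 15/2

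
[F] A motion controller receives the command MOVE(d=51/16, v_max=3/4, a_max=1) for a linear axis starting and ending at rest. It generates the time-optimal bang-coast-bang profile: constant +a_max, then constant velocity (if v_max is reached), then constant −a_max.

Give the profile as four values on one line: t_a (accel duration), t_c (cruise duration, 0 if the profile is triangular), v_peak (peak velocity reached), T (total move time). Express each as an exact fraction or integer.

vₘ²/aₘ = (3/4)²/1 = 9/16
51/16 ≥ 9/16 so v_max reached
t_a = (3/4)/1 = 3/4; v_peak = 3/4
d_cruise = 51/16 − 9/16 = 21/8; t_c = (21/8)/(3/4) = 7/2
T = 2·3/4 + 7/2 = 5

t_a=3/4 t_c=7/2 v_peak=3/4 T=5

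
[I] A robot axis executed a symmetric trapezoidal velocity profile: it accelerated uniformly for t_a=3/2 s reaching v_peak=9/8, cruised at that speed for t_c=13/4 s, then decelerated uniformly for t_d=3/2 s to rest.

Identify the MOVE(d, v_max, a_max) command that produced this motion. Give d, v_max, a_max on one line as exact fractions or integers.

d=171/32 v_max=9/8 a_max=3/4

a_max = (9/8)/(3/2) = 3/4
d_a = ½·9/8·3/2 = 27/32; d_c = 9/8·13/4 = 117/32
d = 2·27/32 + 117/32 = 171/32
t_c = 13/4 > 0 ⇒ limit active, v_max = 9/8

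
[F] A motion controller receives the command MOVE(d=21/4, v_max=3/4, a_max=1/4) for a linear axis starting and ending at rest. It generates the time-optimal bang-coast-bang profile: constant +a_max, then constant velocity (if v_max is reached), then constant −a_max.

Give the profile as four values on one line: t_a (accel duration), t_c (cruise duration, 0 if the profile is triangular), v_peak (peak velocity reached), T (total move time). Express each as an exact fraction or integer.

t_a=3 t_c=4 v_peak=3/4 T=10

(v_max)²/a_max = (3/4)²/(1/4) = 9/4
21/4 ≥ 9/4 → trapezoidal
t_a = (3/4)/(1/4) = 3; v_peak = 3/4
d_cruise = 21/4 − 9/4 = 3; t_c = 3/(3/4) = 4
T = 2·3 + 4 = 10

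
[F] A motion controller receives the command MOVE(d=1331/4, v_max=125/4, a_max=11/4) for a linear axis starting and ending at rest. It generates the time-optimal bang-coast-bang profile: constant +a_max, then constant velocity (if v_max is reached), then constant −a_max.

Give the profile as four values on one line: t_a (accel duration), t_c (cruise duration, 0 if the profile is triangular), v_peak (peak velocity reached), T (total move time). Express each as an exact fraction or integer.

t_a=11 t_c=0 v_peak=121/4 T=22

(v_max)²/a_max = (125/4)²/(11/4) = 15625/44
1331/4 < 15625/44 → triangular
v_peak = √(1331/4·11/4) = √(14641/16) = 121/4
t_a = (121/4)/(11/4) = 11; t_c = 0
T = 2·11 = 22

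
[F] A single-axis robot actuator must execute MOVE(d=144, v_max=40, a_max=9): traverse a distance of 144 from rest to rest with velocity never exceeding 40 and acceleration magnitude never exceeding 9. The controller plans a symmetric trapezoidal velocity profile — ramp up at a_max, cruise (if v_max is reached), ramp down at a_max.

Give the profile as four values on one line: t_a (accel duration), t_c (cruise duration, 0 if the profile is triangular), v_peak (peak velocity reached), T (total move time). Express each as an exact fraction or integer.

t_a=4 t_c=0 v_peak=36 T=8

(v_max)²/a_max = 40²/9 = 1600/9
144 < 1600/9 ⇒ no cruise
v_peak = √(144·9) = √1296 = 36
t_a = 36/9 = 4; t_c = 0
T = 2·4 = 8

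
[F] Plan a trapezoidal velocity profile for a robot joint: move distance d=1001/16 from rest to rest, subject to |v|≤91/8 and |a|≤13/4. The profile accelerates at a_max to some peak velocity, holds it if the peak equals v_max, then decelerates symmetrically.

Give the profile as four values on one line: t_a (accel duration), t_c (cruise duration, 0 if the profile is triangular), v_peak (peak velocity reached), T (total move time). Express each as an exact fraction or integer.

t_a=7/2 t_c=2 v_peak=91/8 T=9

(v_max)²/a_max = (91/8)²/(13/4) = 637/16
1001/16 ≥ 637/16 ⇒ cruise phase
t_a = (91/8)/(13/4) = 7/2; v_peak = 91/8
d_cruise = 1001/16 − 637/16 = 91/4; t_c = (91/4)/(91/8) = 2
T = 2·7/2 + 2 = 9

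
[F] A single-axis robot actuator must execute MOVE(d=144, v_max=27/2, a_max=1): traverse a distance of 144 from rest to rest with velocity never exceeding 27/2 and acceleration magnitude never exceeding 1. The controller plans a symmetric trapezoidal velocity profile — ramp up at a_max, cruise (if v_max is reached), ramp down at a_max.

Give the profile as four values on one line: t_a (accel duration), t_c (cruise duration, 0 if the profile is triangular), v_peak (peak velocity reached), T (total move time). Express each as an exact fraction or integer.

(v_max)²/a_max = (27/2)²/1 = 729/4
144 < 729/4 so t_c = 0
v_peak = √(144·1) = √144 = 12
t_a = 12/1 = 12; t_c = 0
T = 2·12 = 24

t_a=12 t_c=0 v_peak=12 T=24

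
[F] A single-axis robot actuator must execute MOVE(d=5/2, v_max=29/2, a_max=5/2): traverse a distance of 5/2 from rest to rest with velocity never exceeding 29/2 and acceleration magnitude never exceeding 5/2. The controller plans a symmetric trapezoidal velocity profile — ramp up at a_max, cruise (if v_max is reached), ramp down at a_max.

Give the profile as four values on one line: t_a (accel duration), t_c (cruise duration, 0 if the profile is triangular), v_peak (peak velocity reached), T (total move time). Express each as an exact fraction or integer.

v_max²/a_max = (29/2)²/(5/2) = 841/10
5/2 < 841/10 so t_c = 0
v_peak = √(5/2·5/2) = √(25/4) = 5/2
t_a = (5/2)/(5/2) = 1; t_c = 0
T = 2·1 = 2

t_a=1 t_c=0 v_peak=5/2 T=2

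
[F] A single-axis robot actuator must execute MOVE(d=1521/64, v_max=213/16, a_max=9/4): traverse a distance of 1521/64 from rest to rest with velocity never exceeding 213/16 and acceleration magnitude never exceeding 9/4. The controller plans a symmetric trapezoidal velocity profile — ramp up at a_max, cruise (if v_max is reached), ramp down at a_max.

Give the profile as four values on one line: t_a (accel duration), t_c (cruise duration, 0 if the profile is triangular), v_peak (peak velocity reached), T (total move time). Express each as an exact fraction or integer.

t_a=13/4 t_c=0 v_peak=117/16 T=13/2

vₘ²/aₘ = (213/16)²/(9/4) = 5041/64
1521/64 < 5041/64 ⇒ no cruise
v_peak = √(1521/64·9/4) = √(13689/256) = 117/16
t_a = (117/16)/(9/4) = 13/4; t_c = 0
T = 2·13/4 = 13/2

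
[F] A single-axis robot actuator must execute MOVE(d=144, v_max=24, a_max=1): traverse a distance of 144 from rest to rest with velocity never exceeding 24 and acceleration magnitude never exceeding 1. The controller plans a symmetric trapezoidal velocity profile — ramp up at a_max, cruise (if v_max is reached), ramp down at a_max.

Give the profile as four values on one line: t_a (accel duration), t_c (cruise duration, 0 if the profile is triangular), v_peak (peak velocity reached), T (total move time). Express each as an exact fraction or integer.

vₘ²/aₘ = 24²/1 = 576
144 < 576 so t_c = 0
v_peak = √(144·1) = √144 = 12
t_a = 12/1 = 12; t_c = 0
T = 2·12 = 24

t_a=12 t_c=0 v_peak=12 T=24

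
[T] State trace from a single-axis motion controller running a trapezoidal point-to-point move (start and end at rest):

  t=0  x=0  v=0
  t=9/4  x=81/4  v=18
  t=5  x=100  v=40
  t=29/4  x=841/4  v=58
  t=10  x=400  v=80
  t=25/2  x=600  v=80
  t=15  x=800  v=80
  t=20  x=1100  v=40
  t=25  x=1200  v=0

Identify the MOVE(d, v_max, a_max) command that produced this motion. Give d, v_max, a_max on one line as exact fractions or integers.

final state: t=25, x=1200, v=0 → d = 1200
a_max = (18−0)/(9/4−0) = 8
max v = 80 over t∈[10,15] → v_max = 80
check: 80·(10+5) = 1200 ✓

d=1200 v_max=80 a_max=8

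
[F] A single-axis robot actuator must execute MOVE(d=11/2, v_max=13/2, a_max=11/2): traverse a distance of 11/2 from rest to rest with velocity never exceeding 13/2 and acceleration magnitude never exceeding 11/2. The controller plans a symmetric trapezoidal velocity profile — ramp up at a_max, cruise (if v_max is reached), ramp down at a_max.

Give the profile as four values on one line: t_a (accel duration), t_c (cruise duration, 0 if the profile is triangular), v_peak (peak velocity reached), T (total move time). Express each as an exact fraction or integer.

vₘ²/aₘ = (13/2)²/(11/2) = 169/22
11/2 < 169/22 so t_c = 0
v_peak = √(11/2·11/2) = √(121/4) = 11/2
t_a = (11/2)/(11/2) = 1; t_c = 0
T = 2·1 = 2

t_a=1 t_c=0 v_peak=11/2 T=2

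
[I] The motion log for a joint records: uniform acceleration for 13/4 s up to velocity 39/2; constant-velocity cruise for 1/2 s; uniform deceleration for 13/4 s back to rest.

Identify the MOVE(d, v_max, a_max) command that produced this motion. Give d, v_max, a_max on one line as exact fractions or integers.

a_max = (39/2)/(13/4) = 6
d_a = ½·39/2·13/4 = 507/16; d_c = 39/2·1/2 = 39/4
d = 2·507/16 + 39/4 = 585/8
t_c = 1/2 > 0 → v_max = v_peak = 39/2

d=585/8 v_max=39/2 a_max=6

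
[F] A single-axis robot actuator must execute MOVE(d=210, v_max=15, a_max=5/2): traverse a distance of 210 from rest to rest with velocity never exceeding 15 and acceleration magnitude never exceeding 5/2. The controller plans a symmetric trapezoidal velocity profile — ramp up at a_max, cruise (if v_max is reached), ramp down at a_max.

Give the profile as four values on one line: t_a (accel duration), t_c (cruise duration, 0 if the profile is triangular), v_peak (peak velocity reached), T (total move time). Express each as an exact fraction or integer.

v_max²/a_max = 15²/(5/2) = 90
210 ≥ 90 → trapezoidal
t_a = 15/(5/2) = 6; v_peak = 15
d_cruise = 210 − 90 = 120; t_c = 120/15 = 8
T = 2·6 + 8 = 20

t_a=6 t_c=8 v_peak=15 T=20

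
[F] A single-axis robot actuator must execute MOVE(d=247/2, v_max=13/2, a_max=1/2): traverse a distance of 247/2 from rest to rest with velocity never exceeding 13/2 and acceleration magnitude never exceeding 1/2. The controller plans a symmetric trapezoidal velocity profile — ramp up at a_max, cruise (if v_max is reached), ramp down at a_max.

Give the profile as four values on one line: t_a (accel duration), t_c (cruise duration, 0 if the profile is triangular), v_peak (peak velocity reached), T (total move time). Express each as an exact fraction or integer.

v_max²/a_max = (13/2)²/(1/2) = 169/2
247/2 ≥ 169/2 → trapezoidal
t_a = (13/2)/(1/2) = 13; v_peak = 13/2
d_cruise = 247/2 − 169/2 = 39; t_c = 39/(13/2) = 6
T = 2·13 + 6 = 32

t_a=13 t_c=6 v_peak=13/2 T=32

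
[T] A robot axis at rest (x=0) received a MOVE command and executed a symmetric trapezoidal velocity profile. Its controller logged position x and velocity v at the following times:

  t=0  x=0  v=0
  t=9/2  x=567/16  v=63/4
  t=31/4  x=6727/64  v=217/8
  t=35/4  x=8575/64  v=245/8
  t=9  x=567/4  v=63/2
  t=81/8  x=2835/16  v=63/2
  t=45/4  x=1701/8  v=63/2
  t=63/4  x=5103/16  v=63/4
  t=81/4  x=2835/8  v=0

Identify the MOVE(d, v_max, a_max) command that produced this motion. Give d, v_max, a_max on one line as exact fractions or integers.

final state: t=81/4, x=2835/8, v=0 → d = 2835/8
a_max = (63/4−0)/(9/2−0) = 7/2
max v = 63/2 over t∈[9,45/4] → v_max = 63/2
check: 63/2·(9+9/4) = 2835/8 ✓

d=2835/8 v_max=63/2 a_max=7/2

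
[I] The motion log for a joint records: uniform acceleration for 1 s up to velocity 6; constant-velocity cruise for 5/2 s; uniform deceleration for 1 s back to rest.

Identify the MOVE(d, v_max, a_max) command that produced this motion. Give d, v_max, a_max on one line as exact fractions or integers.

a_max = 6/1 = 6
d_a = ½·6·1 = 3; d_c = 6·5/2 = 15
d = 2·3 + 15 = 21
t_c = 5/2 > 0 so v_max = 6

d=21 v_max=6 a_max=6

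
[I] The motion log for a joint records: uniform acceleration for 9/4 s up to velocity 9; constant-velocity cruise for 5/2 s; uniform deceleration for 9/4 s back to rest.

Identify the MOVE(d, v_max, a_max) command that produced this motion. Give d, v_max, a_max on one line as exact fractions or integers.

d=171/4 v_max=9 a_max=4

a_max = 9/(9/4) = 4
d_a = ½·9·9/4 = 81/8; d_c = 9·5/2 = 45/2
d = 2·81/8 + 45/2 = 171/4
t_c = 5/2 > 0 ⇒ limit active, v_max = 9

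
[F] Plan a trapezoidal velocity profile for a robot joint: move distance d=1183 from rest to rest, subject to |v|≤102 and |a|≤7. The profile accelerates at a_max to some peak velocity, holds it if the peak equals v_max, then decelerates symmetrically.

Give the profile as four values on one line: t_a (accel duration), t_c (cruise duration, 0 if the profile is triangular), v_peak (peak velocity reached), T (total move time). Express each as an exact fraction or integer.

t_a=13 t_c=0 v_peak=91 T=26

v_max²/a_max = 102²/7 = 10404/7
1183 < 10404/7 so t_c = 0
v_peak = √(1183·7) = √8281 = 91
t_a = 91/7 = 13; t_c = 0
T = 2·13 = 26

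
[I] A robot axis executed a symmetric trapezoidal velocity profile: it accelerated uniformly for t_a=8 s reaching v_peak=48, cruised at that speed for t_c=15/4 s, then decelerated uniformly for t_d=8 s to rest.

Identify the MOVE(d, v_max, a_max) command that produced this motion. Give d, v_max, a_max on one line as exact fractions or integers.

a_max = 48/8 = 6
d_a = ½·48·8 = 192; d_c = 48·15/4 = 180
d = 2·192 + 180 = 564
t_c = 15/4 > 0 → v_max = v_peak = 48

d=564 v_max=48 a_max=6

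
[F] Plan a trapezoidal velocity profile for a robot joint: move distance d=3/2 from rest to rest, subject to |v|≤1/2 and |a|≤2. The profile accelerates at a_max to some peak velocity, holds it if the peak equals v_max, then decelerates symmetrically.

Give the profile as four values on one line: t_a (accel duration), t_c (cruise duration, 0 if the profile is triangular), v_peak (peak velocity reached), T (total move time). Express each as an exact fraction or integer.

vₘ²/aₘ = (1/2)²/2 = 1/8
3/2 ≥ 1/8 so v_max reached
t_a = (1/2)/2 = 1/4; v_peak = 1/2
d_cruise = 3/2 − 1/8 = 11/8; t_c = (11/8)/(1/2) = 11/4
T = 2·1/4 + 11/4 = 13/4

t_a=1/4 t_c=11/4 v_peak=1/2 T=13/4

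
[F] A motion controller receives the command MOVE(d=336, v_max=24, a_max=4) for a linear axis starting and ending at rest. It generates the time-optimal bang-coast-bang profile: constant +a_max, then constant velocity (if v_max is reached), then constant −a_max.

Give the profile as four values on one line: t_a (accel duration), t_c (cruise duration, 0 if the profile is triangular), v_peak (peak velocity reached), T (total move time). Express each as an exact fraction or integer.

t_a=6 t_c=8 v_peak=24 T=20

(v_max)²/a_max = 24²/4 = 144
336 ≥ 144 so v_max reached
t_a = 24/4 = 6; v_peak = 24
d_cruise = 336 − 144 = 192; t_c = 192/24 = 8
T = 2·6 + 8 = 20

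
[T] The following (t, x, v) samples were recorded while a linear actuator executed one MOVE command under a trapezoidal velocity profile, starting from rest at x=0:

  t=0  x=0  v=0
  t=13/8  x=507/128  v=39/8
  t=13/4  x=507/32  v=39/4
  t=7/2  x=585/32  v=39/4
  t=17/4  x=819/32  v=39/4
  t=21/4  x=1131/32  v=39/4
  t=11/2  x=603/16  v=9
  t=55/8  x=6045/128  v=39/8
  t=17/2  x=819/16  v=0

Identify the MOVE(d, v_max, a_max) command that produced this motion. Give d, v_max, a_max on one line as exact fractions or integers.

final state: t=17/2, x=819/16, v=0 → d = 819/16
a_max = (39/8−0)/(13/8−0) = 3
max v = 39/4 over t∈[13/4,21/4] → v_max = 39/4
check: 39/4·(13/4+2) = 819/16 ✓

d=819/16 v_max=39/4 a_max=3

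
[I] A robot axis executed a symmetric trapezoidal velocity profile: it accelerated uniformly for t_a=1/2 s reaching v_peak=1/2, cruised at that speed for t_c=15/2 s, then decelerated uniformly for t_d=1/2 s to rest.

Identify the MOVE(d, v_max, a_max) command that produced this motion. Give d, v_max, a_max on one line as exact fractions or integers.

a_max = (1/2)/(1/2) = 1
d_a = ½·1/2·1/2 = 1/8; d_c = 1/2·15/2 = 15/4
d = 2·1/8 + 15/4 = 4
t_c = 15/2 > 0 → v_max = v_peak = 1/2

d=4 v_max=1/2 a_max=1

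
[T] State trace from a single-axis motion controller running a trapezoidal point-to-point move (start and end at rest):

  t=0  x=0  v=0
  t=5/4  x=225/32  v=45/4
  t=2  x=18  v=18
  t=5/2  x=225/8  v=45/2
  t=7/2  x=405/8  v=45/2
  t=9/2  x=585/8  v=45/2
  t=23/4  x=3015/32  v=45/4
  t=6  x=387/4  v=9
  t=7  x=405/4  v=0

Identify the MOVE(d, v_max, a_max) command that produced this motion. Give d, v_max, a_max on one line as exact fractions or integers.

d=405/4 v_max=45/2 a_max=9

final state: t=7, x=405/4, v=0 → d = 405/4
a_max = (45/4−0)/(5/4−0) = 9
max v = 45/2 over t∈[5/2,9/2] → v_max = 45/2
check: 45/2·(5/2+2) = 405/4 ✓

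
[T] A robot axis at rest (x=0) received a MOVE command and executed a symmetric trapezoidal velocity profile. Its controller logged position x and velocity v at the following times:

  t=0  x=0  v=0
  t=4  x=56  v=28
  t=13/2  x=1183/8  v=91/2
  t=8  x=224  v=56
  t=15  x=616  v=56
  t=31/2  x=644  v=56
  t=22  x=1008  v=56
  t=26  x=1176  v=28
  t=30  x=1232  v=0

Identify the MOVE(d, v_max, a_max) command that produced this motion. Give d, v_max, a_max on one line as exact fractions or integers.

final state: t=30, x=1232, v=0 → d = 1232
a_max = (28−0)/(4−0) = 7
max v = 56 over t∈[8,22] → v_max = 56
check: 56·(8+14) = 1232 ✓

d=1232 v_max=56 a_max=7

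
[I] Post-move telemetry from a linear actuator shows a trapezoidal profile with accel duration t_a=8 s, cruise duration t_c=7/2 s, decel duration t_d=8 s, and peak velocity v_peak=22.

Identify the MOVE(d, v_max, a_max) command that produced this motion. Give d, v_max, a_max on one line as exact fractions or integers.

a_max = 22/8 = 11/4
d_a = ½·22·8 = 88; d_c = 22·7/2 = 77
d = 2·88 + 77 = 253
t_c = 7/2 > 0 ⇒ limit active, v_max = 22

d=253 v_max=22 a_max=11/4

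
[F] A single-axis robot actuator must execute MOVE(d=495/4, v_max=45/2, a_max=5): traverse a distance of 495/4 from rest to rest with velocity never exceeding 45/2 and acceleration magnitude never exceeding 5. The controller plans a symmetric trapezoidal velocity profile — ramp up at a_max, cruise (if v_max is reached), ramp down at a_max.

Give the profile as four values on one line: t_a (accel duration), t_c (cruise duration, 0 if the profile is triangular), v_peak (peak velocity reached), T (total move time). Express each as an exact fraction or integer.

vₘ²/aₘ = (45/2)²/5 = 405/4
495/4 ≥ 405/4 ⇒ cruise phase
t_a = (45/2)/5 = 9/2; v_peak = 45/2
d_cruise = 495/4 − 405/4 = 45/2; t_c = (45/2)/(45/2) = 1
T = 2·9/2 + 1 = 10

t_a=9/2 t_c=1 v_peak=45/2 T=10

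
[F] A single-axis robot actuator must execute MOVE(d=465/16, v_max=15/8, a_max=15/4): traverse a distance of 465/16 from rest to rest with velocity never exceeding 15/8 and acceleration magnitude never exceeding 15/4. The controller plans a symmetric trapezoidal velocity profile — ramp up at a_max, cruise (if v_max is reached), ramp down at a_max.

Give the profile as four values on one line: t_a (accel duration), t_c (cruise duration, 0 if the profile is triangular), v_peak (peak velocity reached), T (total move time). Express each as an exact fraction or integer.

t_a=1/2 t_c=15 v_peak=15/8 T=16

vₘ²/aₘ = (15/8)²/(15/4) = 15/16
465/16 ≥ 15/16 so v_max reached
t_a = (15/8)/(15/4) = 1/2; v_peak = 15/8
d_cruise = 465/16 − 15/16 = 225/8; t_c = (225/8)/(15/8) = 15
T = 2·1/2 + 15 = 16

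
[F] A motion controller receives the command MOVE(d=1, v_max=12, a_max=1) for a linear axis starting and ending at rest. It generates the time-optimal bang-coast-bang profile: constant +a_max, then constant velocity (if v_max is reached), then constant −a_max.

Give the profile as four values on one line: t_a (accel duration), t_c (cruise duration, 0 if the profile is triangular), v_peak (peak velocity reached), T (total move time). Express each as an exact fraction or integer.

vₘ²/aₘ = 12²/1 = 144
1 < 144 → triangular
v_peak = √(1·1) = √1 = 1
t_a = 1/1 = 1; t_c = 0
T = 2·1 = 2

t_a=1 t_c=0 v_peak=1 T=2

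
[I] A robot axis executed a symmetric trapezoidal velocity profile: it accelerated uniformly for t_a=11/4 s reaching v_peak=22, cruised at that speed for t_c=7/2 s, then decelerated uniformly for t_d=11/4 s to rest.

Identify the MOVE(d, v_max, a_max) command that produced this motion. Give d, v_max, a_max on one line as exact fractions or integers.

d=275/2 v_max=22 a_max=8

a_max = 22/(11/4) = 8
d_a = ½·22·11/4 = 121/4; d_c = 22·7/2 = 77
d = 2·121/4 + 77 = 275/2
t_c = 7/2 > 0 so v_max = 22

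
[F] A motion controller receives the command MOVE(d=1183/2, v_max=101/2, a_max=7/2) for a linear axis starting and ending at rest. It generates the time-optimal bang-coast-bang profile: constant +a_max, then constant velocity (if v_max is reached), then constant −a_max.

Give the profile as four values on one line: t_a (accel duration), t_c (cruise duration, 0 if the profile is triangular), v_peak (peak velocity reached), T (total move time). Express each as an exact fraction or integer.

t_a=13 t_c=0 v_peak=91/2 T=26

vₘ²/aₘ = (101/2)²/(7/2) = 10201/14
1183/2 < 10201/14 ⇒ no cruise
v_peak = √(1183/2·7/2) = √(8281/4) = 91/2
t_a = (91/2)/(7/2) = 13; t_c = 0
T = 2·13 = 26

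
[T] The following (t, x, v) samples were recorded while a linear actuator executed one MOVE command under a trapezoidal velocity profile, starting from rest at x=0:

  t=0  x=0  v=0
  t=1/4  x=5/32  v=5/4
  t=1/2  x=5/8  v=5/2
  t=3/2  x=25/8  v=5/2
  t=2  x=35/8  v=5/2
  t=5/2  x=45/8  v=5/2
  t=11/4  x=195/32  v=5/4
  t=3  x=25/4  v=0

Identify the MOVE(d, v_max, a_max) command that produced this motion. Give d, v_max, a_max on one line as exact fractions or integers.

final state: t=3, x=25/4, v=0 → d = 25/4
a_max = (5/4−0)/(1/4−0) = 5
max v = 5/2 over t∈[1/2,5/2] → v_max = 5/2
check: 5/2·(1/2+2) = 25/4 ✓

d=25/4 v_max=5/2 a_max=5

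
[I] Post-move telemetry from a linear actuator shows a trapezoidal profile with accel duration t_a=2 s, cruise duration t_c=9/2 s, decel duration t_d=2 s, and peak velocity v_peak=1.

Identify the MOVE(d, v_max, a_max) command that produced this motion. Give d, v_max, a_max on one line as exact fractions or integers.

a_max = 1/2
d_a = ½·1·2 = 1; d_c = 1·9/2 = 9/2
d = 2·1 + 9/2 = 13/2
t_c = 9/2 > 0 so v_max = 1

d=13/2 v_max=1 a_max=1/2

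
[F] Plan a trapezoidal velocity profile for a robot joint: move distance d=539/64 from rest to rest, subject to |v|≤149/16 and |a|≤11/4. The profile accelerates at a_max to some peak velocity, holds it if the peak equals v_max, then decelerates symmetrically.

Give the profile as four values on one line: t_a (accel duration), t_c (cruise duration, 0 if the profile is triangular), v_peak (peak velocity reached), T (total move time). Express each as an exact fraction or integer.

t_a=7/4 t_c=0 v_peak=77/16 T=7/2

vₘ²/aₘ = (149/16)²/(11/4) = 22201/704
539/64 < 22201/704 → triangular
v_peak = √(539/64·11/4) = √(5929/256) = 77/16
t_a = (77/16)/(11/4) = 7/4; t_c = 0
T = 2·7/4 = 7/2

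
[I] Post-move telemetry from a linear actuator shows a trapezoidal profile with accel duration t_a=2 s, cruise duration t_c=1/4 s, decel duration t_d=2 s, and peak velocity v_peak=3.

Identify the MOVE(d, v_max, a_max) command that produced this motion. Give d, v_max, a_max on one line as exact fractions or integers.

a_max = 3/2
d_a = ½·3·2 = 3; d_c = 3·1/4 = 3/4
d = 2·3 + 3/4 = 27/4
t_c = 1/4 > 0 so v_max = 3

d=27/4 v_max=3 a_max=3/2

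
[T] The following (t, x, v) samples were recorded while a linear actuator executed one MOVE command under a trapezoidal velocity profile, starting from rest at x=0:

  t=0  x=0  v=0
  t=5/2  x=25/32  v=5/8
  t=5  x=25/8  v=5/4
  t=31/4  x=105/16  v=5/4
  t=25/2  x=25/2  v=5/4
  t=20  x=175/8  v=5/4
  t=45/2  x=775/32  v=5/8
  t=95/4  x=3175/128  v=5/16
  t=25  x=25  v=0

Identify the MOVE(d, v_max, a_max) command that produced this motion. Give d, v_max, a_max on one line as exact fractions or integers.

final state: t=25, x=25, v=0 → d = 25
a_max = (5/8−0)/(5/2−0) = 1/4
max v = 5/4 over t∈[5,20] → v_max = 5/4
check: 5/4·(5+15) = 25 ✓

d=25 v_max=5/4 a_max=1/4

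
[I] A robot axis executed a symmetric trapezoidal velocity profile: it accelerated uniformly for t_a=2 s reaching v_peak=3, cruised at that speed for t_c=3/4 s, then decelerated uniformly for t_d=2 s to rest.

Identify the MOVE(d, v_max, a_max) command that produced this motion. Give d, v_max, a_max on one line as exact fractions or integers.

a_max = 3/2
d_a = ½·3·2 = 3; d_c = 3·3/4 = 9/4
d = 2·3 + 9/4 = 33/4
t_c = 3/4 > 0 → v_max = v_peak = 3

d=33/4 v_max=3 a_max=3/2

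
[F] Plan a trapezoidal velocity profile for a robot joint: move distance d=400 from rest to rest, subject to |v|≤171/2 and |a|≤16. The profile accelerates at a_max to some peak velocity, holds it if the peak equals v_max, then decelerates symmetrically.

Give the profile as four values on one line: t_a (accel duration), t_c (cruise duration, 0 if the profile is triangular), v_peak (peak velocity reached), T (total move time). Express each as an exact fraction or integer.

(v_max)²/a_max = (171/2)²/16 = 29241/64
400 < 29241/64 so t_c = 0
v_peak = √(400·16) = √6400 = 80
t_a = 80/16 = 5; t_c = 0
T = 2·5 = 10

t_a=5 t_c=0 v_peak=80 T=10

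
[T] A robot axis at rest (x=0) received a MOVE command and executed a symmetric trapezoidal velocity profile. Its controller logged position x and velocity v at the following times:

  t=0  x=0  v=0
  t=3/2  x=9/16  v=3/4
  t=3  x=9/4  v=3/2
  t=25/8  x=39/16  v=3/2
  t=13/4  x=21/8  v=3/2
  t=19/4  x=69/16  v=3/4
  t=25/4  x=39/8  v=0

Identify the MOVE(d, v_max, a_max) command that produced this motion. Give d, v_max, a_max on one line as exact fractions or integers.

d=39/8 v_max=3/2 a_max=1/2

final state: t=25/4, x=39/8, v=0 → d = 39/8
a_max = (3/4−0)/(3/2−0) = 1/2
max v = 3/2 over t∈[3,13/4] → v_max = 3/2
check: 3/2·(3+1/4) = 39/8 ✓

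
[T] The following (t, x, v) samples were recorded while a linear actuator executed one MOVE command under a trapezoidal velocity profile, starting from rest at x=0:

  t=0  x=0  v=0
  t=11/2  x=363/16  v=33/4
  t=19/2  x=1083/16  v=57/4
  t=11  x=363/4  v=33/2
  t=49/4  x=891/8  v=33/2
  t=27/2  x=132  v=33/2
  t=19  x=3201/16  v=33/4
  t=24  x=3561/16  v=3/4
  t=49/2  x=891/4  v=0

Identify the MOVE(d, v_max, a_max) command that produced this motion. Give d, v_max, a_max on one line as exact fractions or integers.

d=891/4 v_max=33/2 a_max=3/2

final state: t=49/2, x=891/4, v=0 → d = 891/4
a_max = (33/4−0)/(11/2−0) = 3/2
max v = 33/2 over t∈[11,27/2] → v_max = 33/2
check: 33/2·(11+5/2) = 891/4 ✓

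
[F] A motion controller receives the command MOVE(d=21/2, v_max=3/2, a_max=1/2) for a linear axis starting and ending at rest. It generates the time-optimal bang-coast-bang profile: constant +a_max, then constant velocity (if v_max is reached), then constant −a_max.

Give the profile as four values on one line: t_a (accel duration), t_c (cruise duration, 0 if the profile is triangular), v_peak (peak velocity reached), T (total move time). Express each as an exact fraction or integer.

vₘ²/aₘ = (3/2)²/(1/2) = 9/2
21/2 ≥ 9/2 → trapezoidal
t_a = (3/2)/(1/2) = 3; v_peak = 3/2
d_cruise = 21/2 − 9/2 = 6; t_c = 6/(3/2) = 4
T = 2·3 + 4 = 10

t_a=3 t_c=4 v_peak=3/2 T=10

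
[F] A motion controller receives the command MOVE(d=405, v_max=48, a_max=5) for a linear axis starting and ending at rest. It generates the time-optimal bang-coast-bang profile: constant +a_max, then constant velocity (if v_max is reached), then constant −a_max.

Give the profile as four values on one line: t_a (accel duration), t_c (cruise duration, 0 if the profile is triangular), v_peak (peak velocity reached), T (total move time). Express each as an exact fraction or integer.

(v_max)²/a_max = 48²/5 = 2304/5
405 < 2304/5 ⇒ no cruise
v_peak = √(405·5) = √2025 = 45
t_a = 45/5 = 9; t_c = 0
T = 2·9 = 18

t_a=9 t_c=0 v_peak=45 T=18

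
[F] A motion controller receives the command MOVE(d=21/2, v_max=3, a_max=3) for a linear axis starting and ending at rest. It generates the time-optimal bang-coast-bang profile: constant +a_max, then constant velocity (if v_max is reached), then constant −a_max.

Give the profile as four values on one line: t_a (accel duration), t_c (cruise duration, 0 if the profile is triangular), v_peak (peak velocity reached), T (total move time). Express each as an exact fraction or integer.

(v_max)²/a_max = 3²/3 = 3
21/2 ≥ 3 ⇒ cruise phase
t_a = 3/3 = 1; v_peak = 3
d_cruise = 21/2 − 3 = 15/2; t_c = (15/2)/3 = 5/2
T = 2·1 + 5/2 = 9/2

t_a=1 t_c=5/2 v_peak=3 T=9/2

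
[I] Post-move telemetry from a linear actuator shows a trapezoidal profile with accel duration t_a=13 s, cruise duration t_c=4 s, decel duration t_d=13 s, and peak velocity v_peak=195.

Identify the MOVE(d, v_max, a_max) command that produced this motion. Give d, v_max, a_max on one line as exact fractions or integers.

a_max = 195/13 = 15
d_a = ½·195·13 = 2535/2; d_c = 195·4 = 780
d = 2·2535/2 + 780 = 3315
t_c = 4 > 0 ⇒ limit active, v_max = 195

d=3315 v_max=195 a_max=15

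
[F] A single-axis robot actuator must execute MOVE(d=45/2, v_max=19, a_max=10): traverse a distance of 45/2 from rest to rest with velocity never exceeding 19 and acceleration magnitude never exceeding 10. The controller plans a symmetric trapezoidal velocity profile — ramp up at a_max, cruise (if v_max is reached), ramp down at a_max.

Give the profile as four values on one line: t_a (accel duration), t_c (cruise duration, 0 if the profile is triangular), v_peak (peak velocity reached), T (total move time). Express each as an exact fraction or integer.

t_a=3/2 t_c=0 v_peak=15 T=3

v_max²/a_max = 19²/10 = 361/10
45/2 < 361/10 so t_c = 0
v_peak = √(45/2·10) = √225 = 15
t_a = 15/10 = 3/2; t_c = 0
T = 2·3/2 = 3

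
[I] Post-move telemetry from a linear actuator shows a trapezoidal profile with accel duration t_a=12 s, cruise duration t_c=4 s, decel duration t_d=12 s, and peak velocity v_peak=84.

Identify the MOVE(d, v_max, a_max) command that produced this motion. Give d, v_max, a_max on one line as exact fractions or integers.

a_max = 84/12 = 7
d_a = ½·84·12 = 504; d_c = 84·4 = 336
d = 2·504 + 336 = 1344
t_c = 4 > 0 ⇒ limit active, v_max = 84

d=1344 v_max=84 a_max=7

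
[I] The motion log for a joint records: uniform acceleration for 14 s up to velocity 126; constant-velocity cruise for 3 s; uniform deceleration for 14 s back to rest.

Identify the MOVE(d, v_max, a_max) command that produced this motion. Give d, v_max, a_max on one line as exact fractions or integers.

a_max = 126/14 = 9
d_a = ½·126·14 = 882; d_c = 126·3 = 378
d = 2·882 + 378 = 2142
t_c = 3 > 0 ⇒ limit active, v_max = 126

d=2142 v_max=126 a_max=9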